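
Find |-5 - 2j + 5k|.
√54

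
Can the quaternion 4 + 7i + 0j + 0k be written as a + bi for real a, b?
Yes. The quaternion 4 + 7i has j- and k-coefficients y = z = 0, so it lies in the complex subalgebra spanned by 1 and i.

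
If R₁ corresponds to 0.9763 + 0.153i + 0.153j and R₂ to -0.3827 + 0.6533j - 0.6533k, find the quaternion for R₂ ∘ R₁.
-0.4736 + 0.0414i + 0.4793j - 0.7378k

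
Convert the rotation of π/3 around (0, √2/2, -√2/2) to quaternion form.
0.866 + 0.3536j - 0.3536k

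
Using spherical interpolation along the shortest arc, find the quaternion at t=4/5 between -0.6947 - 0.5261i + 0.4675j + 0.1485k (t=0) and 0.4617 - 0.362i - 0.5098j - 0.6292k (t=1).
-0.5682 + 0.1843i + 0.5543j + 0.5796k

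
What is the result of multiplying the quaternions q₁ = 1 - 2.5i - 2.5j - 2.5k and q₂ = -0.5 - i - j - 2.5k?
-11.75 + 4i - 3.5j - 1.25k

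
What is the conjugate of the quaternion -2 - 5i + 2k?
-2 + 5i - 2k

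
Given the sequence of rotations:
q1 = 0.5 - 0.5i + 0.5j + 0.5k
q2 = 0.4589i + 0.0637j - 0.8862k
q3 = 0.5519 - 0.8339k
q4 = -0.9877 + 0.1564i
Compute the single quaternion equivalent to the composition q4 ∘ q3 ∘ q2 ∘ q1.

q2 · q1 = 0.6407 + 0.7044i + 0.2455j - 0.1818k
q3 · q2 · q1 = 0.202 + 0.5935i - 0.4519j - 0.6346k
q4 · q3 · q2 · q1 = -0.2923 - 0.5546i + 0.5456j + 0.5561k
-0.2923 - 0.5546i + 0.5456j + 0.5561k


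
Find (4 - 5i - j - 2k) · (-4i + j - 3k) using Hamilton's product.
-25 - 11i - 3j - 21k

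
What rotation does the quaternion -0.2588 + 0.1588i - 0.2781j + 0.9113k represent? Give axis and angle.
axis = (0.1644, -0.2879, 0.9434), θ = 7π/6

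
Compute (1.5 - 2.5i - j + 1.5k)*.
1.5 + 2.5i + j - 1.5k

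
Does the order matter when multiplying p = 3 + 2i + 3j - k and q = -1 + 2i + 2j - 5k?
Yes: pq = -18 - 9i + 11j - 16k ≠ -18 + 17i - 5j - 12k = qp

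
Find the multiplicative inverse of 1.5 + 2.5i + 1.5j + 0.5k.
0.1364 - 0.2273i - 0.1364j - 0.0455k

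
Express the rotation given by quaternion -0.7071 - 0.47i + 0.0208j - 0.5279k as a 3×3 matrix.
[[0.4418, -0.7661, 0.4668], [0.727, 0.0008, -0.6866], [0.5256, 0.6427, 0.5573]]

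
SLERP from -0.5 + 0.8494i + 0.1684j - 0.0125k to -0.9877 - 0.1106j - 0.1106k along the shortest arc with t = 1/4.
-0.7082 + 0.6968i + 0.1048j - 0.0436k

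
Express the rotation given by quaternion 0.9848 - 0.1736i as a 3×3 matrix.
[[1, 0, 0], [0, 0.9397, 0.3419], [0, -0.3419, 0.9397]]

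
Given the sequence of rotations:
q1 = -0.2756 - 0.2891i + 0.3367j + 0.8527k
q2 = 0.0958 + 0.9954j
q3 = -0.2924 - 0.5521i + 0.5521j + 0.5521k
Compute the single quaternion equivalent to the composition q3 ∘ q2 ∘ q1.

q2 · q1 = -0.3616 + 0.8211i - 0.2421j + 0.3695k
q3 · q2 · q1 = 0.4887 + 0.2972i + 0.5285j - 0.6273k
0.4887 + 0.2972i + 0.5285j - 0.6273k


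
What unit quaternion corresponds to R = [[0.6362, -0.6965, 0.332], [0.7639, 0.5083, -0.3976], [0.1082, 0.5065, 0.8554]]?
0.866 + 0.261i + 0.0646j + 0.4216k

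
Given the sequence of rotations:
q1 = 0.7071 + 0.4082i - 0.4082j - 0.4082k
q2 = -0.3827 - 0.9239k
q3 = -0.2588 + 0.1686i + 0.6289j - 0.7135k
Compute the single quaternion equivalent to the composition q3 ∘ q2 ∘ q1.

q2 · q1 = -0.6477 - 0.5334i - 0.2209j - 0.4971k
q3 · q2 · q1 = 0.0418 - 0.4414i + 0.1142j + 0.889k
0.0418 - 0.4414i + 0.1142j + 0.889k


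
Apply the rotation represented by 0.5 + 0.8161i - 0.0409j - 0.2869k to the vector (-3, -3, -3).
(-1.629, 4.929, -0.23)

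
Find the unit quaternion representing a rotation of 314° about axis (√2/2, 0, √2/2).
-0.9205 + 0.2763i + 0.2763k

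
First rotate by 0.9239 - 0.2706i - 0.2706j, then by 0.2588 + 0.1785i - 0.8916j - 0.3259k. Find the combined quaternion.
0.0461 + 0.0067i - 0.8056j - 0.5907k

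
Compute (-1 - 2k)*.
-1 + 2k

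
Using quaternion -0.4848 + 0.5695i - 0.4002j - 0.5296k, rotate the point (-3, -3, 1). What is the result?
(2.337, 1.432, 3.39)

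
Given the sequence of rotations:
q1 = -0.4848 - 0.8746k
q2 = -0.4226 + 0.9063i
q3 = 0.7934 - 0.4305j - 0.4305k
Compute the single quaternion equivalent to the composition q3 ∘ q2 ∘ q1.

q2 · q1 = 0.2049 - 0.4394i + 0.7926j + 0.3696k
q3 · q2 · q1 = 0.6629 - 0.1665i + 0.7298j + 0.0159k
0.6629 - 0.1665i + 0.7298j + 0.0159k


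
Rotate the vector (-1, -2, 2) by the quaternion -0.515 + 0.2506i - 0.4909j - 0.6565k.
(2.542, 1.35, 0.847)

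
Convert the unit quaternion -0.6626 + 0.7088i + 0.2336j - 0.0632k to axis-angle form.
axis = (0.9464, 0.3119, -0.0844), θ = 263°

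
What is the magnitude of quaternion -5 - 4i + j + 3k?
√51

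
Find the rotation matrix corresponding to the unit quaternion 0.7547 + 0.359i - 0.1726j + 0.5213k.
[[0.3969, -0.9108, 0.1138], [0.6629, 0.1987, -0.7218], [0.6348, 0.3619, 0.6827]]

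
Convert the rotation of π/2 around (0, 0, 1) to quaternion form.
0.7071 + 0.7071k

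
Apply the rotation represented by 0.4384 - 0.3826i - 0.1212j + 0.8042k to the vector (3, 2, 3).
(-4.358, 1.643, -0.555)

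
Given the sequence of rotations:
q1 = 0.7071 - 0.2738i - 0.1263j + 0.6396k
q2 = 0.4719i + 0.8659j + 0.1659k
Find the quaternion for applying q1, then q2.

q2 · q1 = 0.1325 + 0.9085i + 0.265j + 0.2948k
0.1325 + 0.9085i + 0.265j + 0.2948k


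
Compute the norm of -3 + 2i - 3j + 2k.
√26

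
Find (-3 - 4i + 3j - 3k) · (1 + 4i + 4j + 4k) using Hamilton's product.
13 + 8i - 5j - 43k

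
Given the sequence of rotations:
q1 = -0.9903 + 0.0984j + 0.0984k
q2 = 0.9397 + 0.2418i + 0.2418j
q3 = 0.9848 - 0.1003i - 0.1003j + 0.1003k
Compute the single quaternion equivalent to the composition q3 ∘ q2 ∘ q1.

q2 · q1 = -0.9544 - 0.2157i - 0.1708j + 0.1163k
q3 · q2 · q1 = -0.9903 - 0.1112i - 0.0824j + 0.0143k
-0.9903 - 0.1112i - 0.0824j + 0.0143k


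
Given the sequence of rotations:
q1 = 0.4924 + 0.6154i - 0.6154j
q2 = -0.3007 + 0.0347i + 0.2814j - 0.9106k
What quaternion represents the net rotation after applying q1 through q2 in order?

q2 · q1 = 0.0038 - 0.7283i - 0.2368j - 0.6429k
0.0038 - 0.7283i - 0.2368j - 0.6429k


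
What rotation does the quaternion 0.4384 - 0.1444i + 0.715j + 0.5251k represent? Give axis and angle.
axis = (-0.1607, 0.7955, 0.5842), θ = 128°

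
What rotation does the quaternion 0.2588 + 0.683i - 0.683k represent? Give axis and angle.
axis = (√2/2, 0, -√2/2), θ = 5π/6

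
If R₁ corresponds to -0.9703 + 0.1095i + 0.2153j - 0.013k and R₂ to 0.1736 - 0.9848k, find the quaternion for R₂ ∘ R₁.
-0.1812 + 0.231i - 0.0705j + 0.9533k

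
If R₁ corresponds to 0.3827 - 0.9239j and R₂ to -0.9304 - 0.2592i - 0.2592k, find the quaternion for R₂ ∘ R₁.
-0.3561 - 0.3387i + 0.8596j + 0.1403k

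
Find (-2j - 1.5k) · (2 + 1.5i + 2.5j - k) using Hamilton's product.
3.5 + 5.75i - 6.25j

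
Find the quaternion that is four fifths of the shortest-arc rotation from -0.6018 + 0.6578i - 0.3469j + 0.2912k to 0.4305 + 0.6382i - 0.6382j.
0.2249 + 0.7252i - 0.6466j + 0.0736k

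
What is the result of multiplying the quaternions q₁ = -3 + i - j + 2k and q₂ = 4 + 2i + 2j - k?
-10 - 5i - 5j + 15k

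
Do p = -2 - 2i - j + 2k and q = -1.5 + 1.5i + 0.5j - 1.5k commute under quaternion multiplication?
No: pq = 9.5 + 0.5i + 0.5j + 0.5k ≠ 9.5 - 0.5i + 0.5j - 0.5k = qp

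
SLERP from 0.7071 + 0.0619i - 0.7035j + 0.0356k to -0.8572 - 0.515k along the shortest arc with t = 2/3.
0.884 + 0.0233i - 0.2651j + 0.3844k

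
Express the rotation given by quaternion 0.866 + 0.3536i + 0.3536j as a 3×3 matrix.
[[0.7499, 0.2501, 0.6124], [0.2501, 0.7499, -0.6124], [-0.6124, 0.6124, 0.4999]]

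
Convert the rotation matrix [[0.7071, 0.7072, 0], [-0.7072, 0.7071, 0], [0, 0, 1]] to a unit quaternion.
0.9239 - 0.3827k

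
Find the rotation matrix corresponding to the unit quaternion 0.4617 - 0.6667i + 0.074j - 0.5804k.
[[0.3153, 0.4373, 0.8422], [-0.6346, -0.5627, 0.5297], [0.7056, -0.7015, 0.1001]]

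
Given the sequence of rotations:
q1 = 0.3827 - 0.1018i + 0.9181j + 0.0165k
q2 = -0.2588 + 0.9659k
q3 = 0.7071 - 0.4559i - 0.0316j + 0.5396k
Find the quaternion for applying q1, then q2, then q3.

q2 · q1 = -0.115 - 0.8604i - 0.3359j + 0.3654k
q3 · q2 · q1 = -0.6814 - 0.3863i - 0.5316j + 0.3223k
-0.6814 - 0.3863i - 0.5316j + 0.3223k


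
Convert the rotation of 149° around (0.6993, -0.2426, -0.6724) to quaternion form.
0.2672 + 0.6739i - 0.2338j - 0.6479k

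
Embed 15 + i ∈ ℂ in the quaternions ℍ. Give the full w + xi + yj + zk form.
15 + i + 0j + 0k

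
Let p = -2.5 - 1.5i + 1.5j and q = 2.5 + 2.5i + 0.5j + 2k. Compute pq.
-3.25 - 7i + 5.5j - 9.5k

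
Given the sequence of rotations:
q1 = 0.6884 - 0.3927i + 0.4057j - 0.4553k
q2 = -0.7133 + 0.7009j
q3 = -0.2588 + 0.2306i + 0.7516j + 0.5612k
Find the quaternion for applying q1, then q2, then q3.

q2 · q1 = -0.7754 - 0.039i + 0.1931j + 0.6k
q3 · q2 · q1 = -0.2722 + 0.1739i - 0.793j - 0.5166k
-0.2722 + 0.1739i - 0.793j - 0.5166k


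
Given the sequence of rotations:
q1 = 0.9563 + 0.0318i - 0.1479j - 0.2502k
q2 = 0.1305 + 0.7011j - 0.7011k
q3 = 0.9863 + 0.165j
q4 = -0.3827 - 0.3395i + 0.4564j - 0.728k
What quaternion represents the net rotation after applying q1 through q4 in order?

q2 · q1 = 0.0531 - 0.275i + 0.6289j - 0.7254k
q3 · q2 · q1 = -0.0514 - 0.3909i + 0.629j - 0.6701k
q4 · q3 · q2 · q1 = -0.8879 + 0.3191i - 0.2071j + 0.2587k
-0.8879 + 0.3191i - 0.2071j + 0.2587k


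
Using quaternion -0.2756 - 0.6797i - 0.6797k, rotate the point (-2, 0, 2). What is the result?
(1.696, -1.499, -1.696)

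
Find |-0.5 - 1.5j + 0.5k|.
1.658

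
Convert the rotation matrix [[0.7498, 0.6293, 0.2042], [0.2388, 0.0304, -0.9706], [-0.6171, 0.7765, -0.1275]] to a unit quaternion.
0.6428 + 0.6795i + 0.3194j - 0.1519k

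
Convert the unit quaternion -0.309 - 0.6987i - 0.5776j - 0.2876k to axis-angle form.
axis = (-0.7347, -0.6073, -0.3024), θ = 216°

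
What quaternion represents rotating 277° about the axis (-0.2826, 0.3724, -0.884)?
-0.749 - 0.1873i + 0.2468j - 0.5858k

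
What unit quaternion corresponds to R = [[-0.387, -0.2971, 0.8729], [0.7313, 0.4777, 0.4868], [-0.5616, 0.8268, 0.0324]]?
0.5299 + 0.1604i + 0.6768j + 0.4852k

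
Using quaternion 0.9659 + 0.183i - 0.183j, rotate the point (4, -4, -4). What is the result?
(5.414, -2.586, -3.464)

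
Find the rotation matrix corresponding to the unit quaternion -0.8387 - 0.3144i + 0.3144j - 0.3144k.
[[0.6046, -0.7251, -0.3297], [0.3297, 0.6046, -0.7251], [0.7251, 0.3297, 0.6046]]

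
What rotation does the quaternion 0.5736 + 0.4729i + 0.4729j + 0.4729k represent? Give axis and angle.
axis = (√3/3, √3/3, √3/3), θ = 110°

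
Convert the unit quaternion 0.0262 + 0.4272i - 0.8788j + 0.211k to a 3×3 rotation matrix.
[[-0.6336, -0.7619, 0.1342], [-0.7398, 0.546, -0.3932], [0.2263, -0.3485, -0.9096]]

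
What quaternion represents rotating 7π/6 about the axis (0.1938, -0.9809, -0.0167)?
-0.2588 + 0.1872i - 0.9475j - 0.0161k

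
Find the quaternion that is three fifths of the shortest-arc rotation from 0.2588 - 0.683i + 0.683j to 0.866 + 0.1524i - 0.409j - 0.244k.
-0.5168 - 0.4856i + 0.6803j + 0.1851k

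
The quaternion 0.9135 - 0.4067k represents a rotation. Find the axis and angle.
axis = (0, 0, -1), θ = 48°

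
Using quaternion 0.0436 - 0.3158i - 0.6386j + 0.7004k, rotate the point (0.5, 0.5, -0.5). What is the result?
(0.022, 0.575, -0.647)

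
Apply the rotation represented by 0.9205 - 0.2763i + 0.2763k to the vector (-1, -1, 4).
(-0.949, 0.831, 4.051)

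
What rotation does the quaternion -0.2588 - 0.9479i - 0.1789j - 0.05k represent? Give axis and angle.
axis = (-0.9813, -0.1852, -0.0518), θ = 7π/6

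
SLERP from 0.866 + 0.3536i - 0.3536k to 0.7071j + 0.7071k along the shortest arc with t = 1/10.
0.8291 + 0.3385i - 0.096j - 0.4345k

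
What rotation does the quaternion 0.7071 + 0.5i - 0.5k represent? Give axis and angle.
axis = (√2/2, 0, -√2/2), θ = π/2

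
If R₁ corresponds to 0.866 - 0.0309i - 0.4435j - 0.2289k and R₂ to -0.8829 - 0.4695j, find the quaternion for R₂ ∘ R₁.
-0.9728 + 0.1348i - 0.015j + 0.1876k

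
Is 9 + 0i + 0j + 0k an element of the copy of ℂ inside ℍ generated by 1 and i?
Yes. The quaternion 9 has j- and k-coefficients y = z = 0, so it lies in the complex subalgebra spanned by 1 and i.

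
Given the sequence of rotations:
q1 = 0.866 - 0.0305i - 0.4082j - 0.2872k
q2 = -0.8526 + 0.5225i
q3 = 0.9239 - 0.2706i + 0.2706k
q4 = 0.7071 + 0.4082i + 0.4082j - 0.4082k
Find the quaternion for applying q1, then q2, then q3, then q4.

q2 · q1 = -0.7224 + 0.4785i + 0.4981j + 0.0316k
q3 · q2 · q1 = -0.5465 + 0.5028i + 0.5982j - 0.3011k
q4 · q3 · q2 · q1 = -0.9588 + 0.2537i + 0.1176j + 0.0491k
-0.9588 + 0.2537i + 0.1176j + 0.0491k


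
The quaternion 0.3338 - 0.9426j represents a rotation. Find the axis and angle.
axis = (0, -1, 0), θ = 141°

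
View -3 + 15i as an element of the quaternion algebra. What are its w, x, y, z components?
-3 + 15i + 0j + 0k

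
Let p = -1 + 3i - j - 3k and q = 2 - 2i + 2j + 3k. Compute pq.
15 + 11i - 7j - 5k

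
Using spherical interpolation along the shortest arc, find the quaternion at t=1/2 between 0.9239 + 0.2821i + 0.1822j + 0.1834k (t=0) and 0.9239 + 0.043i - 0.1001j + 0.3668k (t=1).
0.9442 + 0.1661i + 0.042j + 0.2812k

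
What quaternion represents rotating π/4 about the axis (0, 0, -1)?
0.9239 - 0.3827k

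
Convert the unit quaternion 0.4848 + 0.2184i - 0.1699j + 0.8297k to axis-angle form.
axis = (0.2497, -0.1943, 0.9486), θ = 122°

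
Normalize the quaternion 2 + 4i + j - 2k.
0.4 + 0.8i + 0.2j - 0.4k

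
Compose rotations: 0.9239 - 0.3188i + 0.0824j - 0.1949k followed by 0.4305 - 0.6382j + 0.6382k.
0.5747 - 0.0654i - 0.7576j + 0.3023k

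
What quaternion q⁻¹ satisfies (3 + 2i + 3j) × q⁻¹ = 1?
0.1364 - 0.0909i - 0.1364j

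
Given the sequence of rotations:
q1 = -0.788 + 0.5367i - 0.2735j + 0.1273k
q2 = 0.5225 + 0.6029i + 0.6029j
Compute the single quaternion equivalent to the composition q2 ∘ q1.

q2 · q1 = -0.5704 - 0.1179i - 0.6947j - 0.422k
-0.5704 - 0.1179i - 0.6947j - 0.422k


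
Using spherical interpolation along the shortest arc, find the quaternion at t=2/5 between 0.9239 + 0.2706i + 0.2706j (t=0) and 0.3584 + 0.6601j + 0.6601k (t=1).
0.793 + 0.1831i + 0.4921j + 0.3089k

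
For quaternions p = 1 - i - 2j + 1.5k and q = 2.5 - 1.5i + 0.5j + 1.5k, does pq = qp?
No: pq = -0.25 - 7.75i - 5.25j + 1.75k ≠ -0.25 - 0.25i - 3.75j + 8.75k = qp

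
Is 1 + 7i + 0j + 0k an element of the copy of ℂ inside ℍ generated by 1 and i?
Yes. The quaternion 1 + 7i has j- and k-coefficients y = z = 0, so it lies in the complex subalgebra spanned by 1 and i.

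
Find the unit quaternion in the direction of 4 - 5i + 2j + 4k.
0.5121 - 0.6402i + 0.2561j + 0.5121k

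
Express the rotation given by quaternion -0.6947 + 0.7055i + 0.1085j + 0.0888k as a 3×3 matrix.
[[0.9607, 0.2765, -0.0255], [0.0297, -0.0112, 0.9995], [0.276, -0.961, -0.019]]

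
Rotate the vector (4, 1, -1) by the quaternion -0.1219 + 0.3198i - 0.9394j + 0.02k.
(-3.901, -1.669, -0.011)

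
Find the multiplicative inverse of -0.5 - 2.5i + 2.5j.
-0.0392 + 0.1961i - 0.1961j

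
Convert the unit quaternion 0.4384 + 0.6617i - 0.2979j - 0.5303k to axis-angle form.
axis = (0.7362, -0.3314, -0.59), θ = 128°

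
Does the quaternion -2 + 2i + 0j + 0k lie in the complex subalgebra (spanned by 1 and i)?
Yes. The quaternion -2 + 2i has j- and k-coefficients y = z = 0, so it lies in the complex subalgebra spanned by 1 and i.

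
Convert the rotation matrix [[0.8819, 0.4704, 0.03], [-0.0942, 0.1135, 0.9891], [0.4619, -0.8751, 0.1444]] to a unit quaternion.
0.7314 - 0.6372i - 0.1476j - 0.193k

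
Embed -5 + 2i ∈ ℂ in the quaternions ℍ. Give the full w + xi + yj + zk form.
-5 + 2i + 0j + 0k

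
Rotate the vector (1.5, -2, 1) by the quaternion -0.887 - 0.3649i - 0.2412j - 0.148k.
(1.969, -1.298, -1.3)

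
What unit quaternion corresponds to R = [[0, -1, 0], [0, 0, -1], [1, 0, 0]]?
0.5 + 0.5i - 0.5j + 0.5k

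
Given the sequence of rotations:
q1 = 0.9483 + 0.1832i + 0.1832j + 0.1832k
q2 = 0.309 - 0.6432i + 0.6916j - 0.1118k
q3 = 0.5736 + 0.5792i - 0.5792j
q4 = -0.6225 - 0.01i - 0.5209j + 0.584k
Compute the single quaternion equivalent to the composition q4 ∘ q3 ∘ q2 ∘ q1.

q2 · q1 = 0.3046 - 0.4062i + 0.8098j - 0.2939k
q3 · q2 · q1 = 0.879 + 0.1137i + 0.4583j + 0.0652k
q4 · q3 · q2 · q1 = -0.3454 - 0.3812i - 0.6761j + 0.5274k
-0.3454 - 0.3812i - 0.6761j + 0.5274k


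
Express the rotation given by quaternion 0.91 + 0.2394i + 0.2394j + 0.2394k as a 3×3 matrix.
[[0.7708, -0.3211, 0.5503], [0.5503, 0.7708, -0.3211], [-0.3211, 0.5503, 0.7708]]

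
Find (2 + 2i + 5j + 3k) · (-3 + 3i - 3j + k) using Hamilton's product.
14i - 14j - 28k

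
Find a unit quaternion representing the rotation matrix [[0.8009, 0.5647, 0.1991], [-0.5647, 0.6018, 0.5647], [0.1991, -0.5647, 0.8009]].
0.8949 - 0.3155i - 0.3155k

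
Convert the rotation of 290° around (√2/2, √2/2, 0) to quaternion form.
-0.8192 + 0.4056i + 0.4056j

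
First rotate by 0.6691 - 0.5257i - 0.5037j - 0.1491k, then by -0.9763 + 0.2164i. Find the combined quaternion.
-0.5395 + 0.658i + 0.524j + 0.0366k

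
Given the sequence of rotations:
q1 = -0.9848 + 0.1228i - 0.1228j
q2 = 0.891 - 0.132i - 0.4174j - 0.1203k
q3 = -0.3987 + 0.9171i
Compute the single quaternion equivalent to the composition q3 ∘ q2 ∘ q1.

q2 · q1 = -0.9125 + 0.2246i + 0.2869j + 0.1859k
q3 · q2 · q1 = 0.1578 - 0.9264i - 0.2849j + 0.189k
0.1578 - 0.9264i - 0.2849j + 0.189k


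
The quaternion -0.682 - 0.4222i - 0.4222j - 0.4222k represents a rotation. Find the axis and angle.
axis = (-√3/3, -√3/3, -√3/3), θ = 266°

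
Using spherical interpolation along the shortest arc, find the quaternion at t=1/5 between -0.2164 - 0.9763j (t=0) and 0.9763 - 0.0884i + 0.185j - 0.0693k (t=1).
-0.4348 + 0.0222i - 0.9001j + 0.0174k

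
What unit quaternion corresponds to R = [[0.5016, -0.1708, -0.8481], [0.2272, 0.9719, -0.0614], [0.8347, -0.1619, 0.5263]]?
0.866 - 0.029i - 0.4858j + 0.1149k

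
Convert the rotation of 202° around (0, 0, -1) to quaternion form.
-0.1908 - 0.9816k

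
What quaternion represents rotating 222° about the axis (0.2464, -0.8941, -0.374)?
-0.3584 + 0.23i - 0.8347j - 0.3492k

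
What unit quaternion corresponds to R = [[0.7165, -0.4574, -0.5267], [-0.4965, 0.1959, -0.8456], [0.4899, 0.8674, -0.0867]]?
0.6756 + 0.6339i - 0.3762j - 0.0145k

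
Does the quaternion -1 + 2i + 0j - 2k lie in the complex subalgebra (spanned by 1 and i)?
No. The quaternion -1 + 2i - 2k has j-coefficient y = 0 and k-coefficient z = -2, not both zero, so it does not lie in the complex subalgebra spanned by 1 and i.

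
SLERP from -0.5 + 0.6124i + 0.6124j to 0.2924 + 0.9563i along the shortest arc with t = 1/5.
-0.3614 + 0.7665i + 0.5309j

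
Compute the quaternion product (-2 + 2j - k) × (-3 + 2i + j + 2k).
6 + i - 10j - 5k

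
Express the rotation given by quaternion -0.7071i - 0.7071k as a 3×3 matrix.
[[0, 0, 1], [0, -1, 0], [1, 0, 0]]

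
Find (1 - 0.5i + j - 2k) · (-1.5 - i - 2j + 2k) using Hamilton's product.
4 - 2.25i - 0.5j + 7k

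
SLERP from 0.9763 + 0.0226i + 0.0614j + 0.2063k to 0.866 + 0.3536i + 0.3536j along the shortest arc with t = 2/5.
0.9612 + 0.1606i + 0.1845j + 0.1272k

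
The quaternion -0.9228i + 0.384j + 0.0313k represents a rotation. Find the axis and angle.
axis = (-0.9228, 0.384, 0.0313), θ = π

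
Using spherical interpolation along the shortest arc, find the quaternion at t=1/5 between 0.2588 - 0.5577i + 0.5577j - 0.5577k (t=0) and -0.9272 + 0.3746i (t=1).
0.4515 - 0.5746i + 0.4827j - 0.4827k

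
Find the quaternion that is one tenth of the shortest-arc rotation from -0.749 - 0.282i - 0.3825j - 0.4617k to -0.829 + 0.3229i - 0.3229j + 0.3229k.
-0.7993 - 0.2244i - 0.3961j - 0.3922k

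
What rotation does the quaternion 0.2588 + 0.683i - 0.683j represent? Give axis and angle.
axis = (√2/2, -√2/2, 0), θ = 5π/6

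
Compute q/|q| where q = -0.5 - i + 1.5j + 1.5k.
-0.2085 - 0.417i + 0.6255j + 0.6255k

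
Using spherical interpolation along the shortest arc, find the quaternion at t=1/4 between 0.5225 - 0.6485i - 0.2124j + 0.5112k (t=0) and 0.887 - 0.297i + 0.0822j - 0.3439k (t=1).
0.6991 - 0.6236i - 0.1498j + 0.3162k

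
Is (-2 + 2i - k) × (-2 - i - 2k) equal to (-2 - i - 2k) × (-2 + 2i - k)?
No: pq = 4 - 2i + 5j + 6k ≠ 4 - 2i - 5j + 6k = qp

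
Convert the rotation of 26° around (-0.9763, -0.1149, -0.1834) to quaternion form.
0.9744 - 0.2196i - 0.0258j - 0.0413k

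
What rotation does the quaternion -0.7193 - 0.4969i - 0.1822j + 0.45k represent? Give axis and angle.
axis = (-0.7153, -0.2623, 0.6478), θ = 272°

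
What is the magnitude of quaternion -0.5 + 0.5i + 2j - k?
2.345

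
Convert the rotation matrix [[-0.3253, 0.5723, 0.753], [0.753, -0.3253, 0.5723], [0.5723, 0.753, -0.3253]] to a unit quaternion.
0.0785 + 0.5756i + 0.5756j + 0.5756k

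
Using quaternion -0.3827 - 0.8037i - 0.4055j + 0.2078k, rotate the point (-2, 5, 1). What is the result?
(2.861, -3.66, 2.901)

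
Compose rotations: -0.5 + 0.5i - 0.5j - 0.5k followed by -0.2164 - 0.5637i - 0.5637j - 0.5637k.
-0.1736 + 0.1736i - 0.1736j + 0.9537k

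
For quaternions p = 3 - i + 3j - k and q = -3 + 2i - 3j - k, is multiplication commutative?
No: pq = 1 + 3i - 21j - 3k ≠ 1 + 15i - 15j + 3k = qp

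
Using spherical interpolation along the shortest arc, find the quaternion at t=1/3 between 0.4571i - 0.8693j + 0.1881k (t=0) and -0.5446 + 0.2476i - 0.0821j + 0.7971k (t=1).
-0.2303 + 0.4593i - 0.709j + 0.483k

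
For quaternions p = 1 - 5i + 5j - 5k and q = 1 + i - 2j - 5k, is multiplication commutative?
No: pq = -9 - 39i - 27j - 5k ≠ -9 + 31i + 33j - 15k = qp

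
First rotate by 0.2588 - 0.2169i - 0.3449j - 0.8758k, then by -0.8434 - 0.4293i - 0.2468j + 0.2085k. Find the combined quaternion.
-0.2139 + 0.3599i - 0.1942j + 0.8871k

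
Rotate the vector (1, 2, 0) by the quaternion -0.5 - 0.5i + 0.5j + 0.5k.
(0, -1, 2)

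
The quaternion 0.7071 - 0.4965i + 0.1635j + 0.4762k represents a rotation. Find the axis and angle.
axis = (-0.7021, 0.2312, 0.6734), θ = π/2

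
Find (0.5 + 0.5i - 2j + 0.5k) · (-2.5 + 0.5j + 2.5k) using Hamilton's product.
-1.5 - 6.5i + 4j + 0.25k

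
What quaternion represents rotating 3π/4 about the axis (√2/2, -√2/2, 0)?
0.3827 + 0.6533i - 0.6533j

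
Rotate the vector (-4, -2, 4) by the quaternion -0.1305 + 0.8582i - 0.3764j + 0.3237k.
(1.71, 4.209, -3.92)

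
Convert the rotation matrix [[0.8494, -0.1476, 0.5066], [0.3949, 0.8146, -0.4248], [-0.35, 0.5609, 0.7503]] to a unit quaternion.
0.9239 + 0.2667i + 0.2318j + 0.1468k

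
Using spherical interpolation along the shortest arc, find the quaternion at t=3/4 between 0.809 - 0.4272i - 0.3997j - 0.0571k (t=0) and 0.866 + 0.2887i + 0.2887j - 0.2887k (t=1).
0.9541 + 0.1079i + 0.1162j - 0.254k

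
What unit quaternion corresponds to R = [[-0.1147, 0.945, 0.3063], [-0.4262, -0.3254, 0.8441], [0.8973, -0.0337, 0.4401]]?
-0.5 + 0.4389i + 0.2955j + 0.6856k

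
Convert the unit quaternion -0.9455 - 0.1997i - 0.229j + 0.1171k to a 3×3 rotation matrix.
[[0.8677, 0.3129, 0.3863], [-0.13, 0.8928, -0.4313], [-0.4798, 0.324, 0.8154]]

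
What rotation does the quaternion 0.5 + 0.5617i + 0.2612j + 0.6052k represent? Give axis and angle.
axis = (0.6486, 0.3016, 0.6988), θ = 2π/3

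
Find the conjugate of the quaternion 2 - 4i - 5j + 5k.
2 + 4i + 5j - 5k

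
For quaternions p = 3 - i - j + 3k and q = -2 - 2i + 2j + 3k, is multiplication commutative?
No: pq = -15 - 13i + 5j - k ≠ -15 + 5i + 11j + 7k = qp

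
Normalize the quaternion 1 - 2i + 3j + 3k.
0.2085 - 0.417i + 0.6255j + 0.6255k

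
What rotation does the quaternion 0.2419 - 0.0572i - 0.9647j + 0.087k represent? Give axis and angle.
axis = (-0.059, -0.9942, 0.0897), θ = 152°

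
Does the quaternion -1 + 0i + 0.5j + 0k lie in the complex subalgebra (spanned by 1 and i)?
No. The quaternion -1 + 0.5j has j-coefficient y = 0.5 and k-coefficient z = 0, not both zero, so it does not lie in the complex subalgebra spanned by 1 and i.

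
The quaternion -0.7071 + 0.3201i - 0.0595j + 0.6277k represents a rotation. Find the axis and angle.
axis = (0.4527, -0.0841, 0.8877), θ = 3π/2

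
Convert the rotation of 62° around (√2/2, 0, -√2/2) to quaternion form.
0.8572 + 0.3642i - 0.3642k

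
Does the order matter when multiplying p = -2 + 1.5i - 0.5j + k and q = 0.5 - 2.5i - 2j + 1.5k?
Yes: pq = 0.25 + 7i - j - 6.75k ≠ 0.25 + 4.5i + 8.5j + 1.75k = qp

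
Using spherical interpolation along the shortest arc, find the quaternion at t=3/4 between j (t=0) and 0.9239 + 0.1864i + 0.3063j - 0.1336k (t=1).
0.7864 + 0.1587i + 0.5861j - 0.1137k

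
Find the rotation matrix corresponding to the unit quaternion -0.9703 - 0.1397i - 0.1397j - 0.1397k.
[[0.9219, -0.2321, 0.3101], [0.3101, 0.9219, -0.2321], [-0.2321, 0.3101, 0.9219]]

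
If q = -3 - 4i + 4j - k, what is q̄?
-3 + 4i - 4j + k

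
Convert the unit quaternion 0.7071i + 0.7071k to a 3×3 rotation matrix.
[[0, 0, 1], [0, -1, 0], [1, 0, 0]]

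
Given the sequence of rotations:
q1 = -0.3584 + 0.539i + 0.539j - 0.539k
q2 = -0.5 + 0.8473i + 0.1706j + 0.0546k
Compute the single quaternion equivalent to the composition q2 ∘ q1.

q2 · q1 = -0.34 - 0.6946i + 0.1555j + 0.6147k
-0.34 - 0.6946i + 0.1555j + 0.6147k


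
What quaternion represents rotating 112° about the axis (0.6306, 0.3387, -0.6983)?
0.5592 + 0.5228i + 0.2808j - 0.5789k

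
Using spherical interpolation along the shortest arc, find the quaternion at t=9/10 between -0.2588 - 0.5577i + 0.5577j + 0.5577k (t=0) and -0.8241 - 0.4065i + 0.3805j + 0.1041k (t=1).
-0.7854 - 0.4351i + 0.4112j + 0.1574k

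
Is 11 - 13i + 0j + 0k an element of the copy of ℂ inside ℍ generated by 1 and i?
Yes. The quaternion 11 - 13i has j- and k-coefficients y = z = 0, so it lies in the complex subalgebra spanned by 1 and i.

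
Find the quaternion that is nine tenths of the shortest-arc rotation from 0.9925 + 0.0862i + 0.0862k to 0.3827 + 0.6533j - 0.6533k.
0.4934 + 0.0113i + 0.6206j - 0.6093k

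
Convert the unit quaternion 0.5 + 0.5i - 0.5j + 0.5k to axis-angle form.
axis = (√3/3, -√3/3, √3/3), θ = 2π/3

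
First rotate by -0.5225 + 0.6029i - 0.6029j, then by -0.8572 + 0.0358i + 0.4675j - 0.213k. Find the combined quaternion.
0.7082 - 0.6639i + 0.1441j - 0.1921k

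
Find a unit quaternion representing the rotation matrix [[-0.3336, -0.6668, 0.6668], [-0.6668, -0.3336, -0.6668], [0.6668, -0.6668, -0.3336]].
0.5774i - 0.5774j + 0.5774k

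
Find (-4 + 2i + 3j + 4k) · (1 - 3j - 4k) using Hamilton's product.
21 + 2i + 23j + 14k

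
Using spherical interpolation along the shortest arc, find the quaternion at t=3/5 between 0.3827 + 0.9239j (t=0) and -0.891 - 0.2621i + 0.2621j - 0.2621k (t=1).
0.9054 + 0.2035i + 0.312j + 0.2035k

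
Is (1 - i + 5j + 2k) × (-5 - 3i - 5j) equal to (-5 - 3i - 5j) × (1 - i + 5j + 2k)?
No: pq = 17 + 12i - 36j + 10k ≠ 17 - 8i - 24j - 30k = qp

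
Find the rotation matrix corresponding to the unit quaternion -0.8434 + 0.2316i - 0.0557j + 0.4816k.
[[0.5299, 0.7866, 0.317], [-0.8382, 0.4288, 0.337], [0.1291, -0.4443, 0.8865]]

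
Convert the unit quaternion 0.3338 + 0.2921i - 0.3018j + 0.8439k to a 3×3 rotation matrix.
[[-0.6065, -0.7397, 0.2915], [0.3871, -0.595, -0.7044], [0.6945, -0.3144, 0.6472]]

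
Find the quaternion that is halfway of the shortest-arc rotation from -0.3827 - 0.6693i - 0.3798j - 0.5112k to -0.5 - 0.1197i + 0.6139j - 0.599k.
-0.5383 - 0.4811i + 0.1428j - 0.677k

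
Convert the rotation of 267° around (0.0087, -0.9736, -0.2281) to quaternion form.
-0.6884 + 0.0063i - 0.7062j - 0.1655k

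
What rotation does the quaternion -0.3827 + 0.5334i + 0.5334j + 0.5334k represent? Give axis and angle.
axis = (√3/3, √3/3, √3/3), θ = 5π/4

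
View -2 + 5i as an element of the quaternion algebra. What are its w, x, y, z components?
-2 + 5i + 0j + 0k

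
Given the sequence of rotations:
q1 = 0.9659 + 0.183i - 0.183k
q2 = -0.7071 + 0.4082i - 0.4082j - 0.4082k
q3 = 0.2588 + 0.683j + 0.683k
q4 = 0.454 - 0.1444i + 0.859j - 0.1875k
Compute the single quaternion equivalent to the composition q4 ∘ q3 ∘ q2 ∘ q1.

q2 · q1 = -0.8324 + 0.3396i - 0.3943j - 0.1902k
q3 · q2 · q1 = 0.1838 + 0.2273i - 0.4386j - 0.8497k
q4 · q3 · q2 · q1 = 0.3337 - 0.7355i - 0.2066j - 0.5521k
0.3337 - 0.7355i - 0.2066j - 0.5521k


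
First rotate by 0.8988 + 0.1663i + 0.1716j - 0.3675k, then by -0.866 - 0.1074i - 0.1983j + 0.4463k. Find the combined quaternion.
-0.5625 - 0.2443i - 0.2921j + 0.7339k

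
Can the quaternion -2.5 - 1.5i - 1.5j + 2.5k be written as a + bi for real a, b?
No. The quaternion -2.5 - 1.5i - 1.5j + 2.5k has j-coefficient y = -1.5 and k-coefficient z = 2.5, not both zero, so it does not lie in the complex subalgebra spanned by 1 and i.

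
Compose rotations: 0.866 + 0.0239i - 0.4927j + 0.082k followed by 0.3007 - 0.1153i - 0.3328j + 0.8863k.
0.0265 + 0.3167i - 0.4057j + 0.857k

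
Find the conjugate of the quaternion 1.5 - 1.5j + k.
1.5 + 1.5j - k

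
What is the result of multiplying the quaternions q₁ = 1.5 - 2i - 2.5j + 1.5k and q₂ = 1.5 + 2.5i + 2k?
4.25 - 4.25i + 4j + 11.5k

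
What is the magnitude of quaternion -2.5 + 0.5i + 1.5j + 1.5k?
√11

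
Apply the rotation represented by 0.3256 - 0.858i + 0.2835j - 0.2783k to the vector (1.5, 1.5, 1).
(1.231, -1.541, -1.268)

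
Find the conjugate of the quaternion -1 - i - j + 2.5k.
-1 + i + j - 2.5k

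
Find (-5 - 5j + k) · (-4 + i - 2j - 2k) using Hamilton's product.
12 + 7i + 31j + 11k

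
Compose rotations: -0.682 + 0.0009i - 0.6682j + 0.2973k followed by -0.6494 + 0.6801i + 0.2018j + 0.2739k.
0.4957 - 0.2214i + 0.0944j - 0.8345k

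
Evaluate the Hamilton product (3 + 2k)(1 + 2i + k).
1 + 6i + 4j + 5k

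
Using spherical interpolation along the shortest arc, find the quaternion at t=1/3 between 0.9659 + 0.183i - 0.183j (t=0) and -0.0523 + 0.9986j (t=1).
0.7952 + 0.1463i - 0.5884j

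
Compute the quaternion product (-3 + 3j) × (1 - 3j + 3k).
6 + 9i + 12j - 9k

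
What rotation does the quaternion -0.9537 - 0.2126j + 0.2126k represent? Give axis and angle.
axis = (0, -√2/2, √2/2), θ = 325°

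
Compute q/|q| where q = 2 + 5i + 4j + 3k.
0.2722 + 0.6804i + 0.5443j + 0.4082k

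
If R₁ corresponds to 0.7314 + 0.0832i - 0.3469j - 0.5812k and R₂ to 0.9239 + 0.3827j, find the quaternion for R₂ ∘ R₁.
0.8085 - 0.1456i - 0.0406j - 0.5688k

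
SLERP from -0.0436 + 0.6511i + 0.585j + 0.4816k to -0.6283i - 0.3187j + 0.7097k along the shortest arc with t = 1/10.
-0.0417 + 0.7082i + 0.603j + 0.3647k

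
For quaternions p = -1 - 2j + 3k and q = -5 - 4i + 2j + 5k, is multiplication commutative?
No: pq = -6 - 12i - 4j - 28k ≠ -6 + 20i + 20j - 12k = qp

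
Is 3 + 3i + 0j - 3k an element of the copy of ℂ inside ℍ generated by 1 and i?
No. The quaternion 3 + 3i - 3k has j-coefficient y = 0 and k-coefficient z = -3, not both zero, so it does not lie in the complex subalgebra spanned by 1 and i.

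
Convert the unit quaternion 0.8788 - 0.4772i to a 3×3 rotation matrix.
[[1, 0, 0], [0, 0.5446, 0.8387], [0, -0.8387, 0.5446]]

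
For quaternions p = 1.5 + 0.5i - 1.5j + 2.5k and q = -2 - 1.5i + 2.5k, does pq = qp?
No: pq = -8.5 - 7i - 2j - 3.5k ≠ -8.5 + 0.5i + 8j + k = qp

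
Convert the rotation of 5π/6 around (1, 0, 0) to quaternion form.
0.2588 + 0.9659i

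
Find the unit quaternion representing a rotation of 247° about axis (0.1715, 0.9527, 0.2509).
-0.5519 + 0.143i + 0.7944j + 0.2092k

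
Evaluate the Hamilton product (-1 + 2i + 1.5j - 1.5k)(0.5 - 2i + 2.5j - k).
-1.75 + 5.25i + 3.25j + 8.25k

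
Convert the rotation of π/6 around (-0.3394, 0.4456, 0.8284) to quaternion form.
0.9659 - 0.0878i + 0.1153j + 0.2144k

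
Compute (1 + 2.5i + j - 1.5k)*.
1 - 2.5i - j + 1.5k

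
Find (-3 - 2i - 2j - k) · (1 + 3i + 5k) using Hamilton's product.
8 - 21i + 5j - 10k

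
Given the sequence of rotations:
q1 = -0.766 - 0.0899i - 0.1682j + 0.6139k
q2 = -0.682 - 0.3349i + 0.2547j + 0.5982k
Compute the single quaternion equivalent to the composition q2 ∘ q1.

q2 · q1 = 0.1679 + 0.5748i + 0.0714j - 0.7977k
0.1679 + 0.5748i + 0.0714j - 0.7977k


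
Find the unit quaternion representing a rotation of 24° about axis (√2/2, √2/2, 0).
0.9781 + 0.147i + 0.147j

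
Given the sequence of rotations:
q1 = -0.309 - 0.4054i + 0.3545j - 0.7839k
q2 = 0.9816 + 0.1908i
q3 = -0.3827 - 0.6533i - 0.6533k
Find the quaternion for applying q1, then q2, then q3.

q2 · q1 = -0.226 - 0.4569i + 0.4975j - 0.7018k
q3 · q2 · q1 = -0.6705 + 0.6475i - 0.3504j + 0.0912k
-0.6705 + 0.6475i - 0.3504j + 0.0912k


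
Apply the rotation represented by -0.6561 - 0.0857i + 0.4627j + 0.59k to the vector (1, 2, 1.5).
(0.203, 0.375, 2.659)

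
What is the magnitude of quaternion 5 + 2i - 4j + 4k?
√61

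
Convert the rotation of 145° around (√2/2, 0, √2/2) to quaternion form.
0.3007 + 0.6744i + 0.6744k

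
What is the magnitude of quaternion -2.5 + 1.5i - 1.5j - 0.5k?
√11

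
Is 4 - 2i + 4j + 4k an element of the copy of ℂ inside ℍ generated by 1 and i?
No. The quaternion 4 - 2i + 4j + 4k has j-coefficient y = 4 and k-coefficient z = 4, not both zero, so it does not lie in the complex subalgebra spanned by 1 and i.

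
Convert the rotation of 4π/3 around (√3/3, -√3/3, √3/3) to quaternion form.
-0.5 + 0.5i - 0.5j + 0.5k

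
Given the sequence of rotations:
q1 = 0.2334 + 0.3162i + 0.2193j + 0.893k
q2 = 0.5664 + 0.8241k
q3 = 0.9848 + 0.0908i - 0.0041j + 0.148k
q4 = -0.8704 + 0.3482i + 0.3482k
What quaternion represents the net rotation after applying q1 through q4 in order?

q2 · q1 = -0.6037 - 0.0016i + 0.3848j + 0.6981k
q3 · q2 · q1 = -0.6961 - 0.1162i + 0.3178j + 0.6331k
q4 · q3 · q2 · q1 = 0.4259 - 0.2519i - 0.5375j - 0.6828k
0.4259 - 0.2519i - 0.5375j - 0.6828k


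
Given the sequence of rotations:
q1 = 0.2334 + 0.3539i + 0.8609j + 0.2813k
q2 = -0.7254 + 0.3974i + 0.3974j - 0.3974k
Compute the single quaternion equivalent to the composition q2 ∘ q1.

q2 · q1 = -0.5403 + 0.2899i - 0.7842j - 0.0953k
-0.5403 + 0.2899i - 0.7842j - 0.0953k


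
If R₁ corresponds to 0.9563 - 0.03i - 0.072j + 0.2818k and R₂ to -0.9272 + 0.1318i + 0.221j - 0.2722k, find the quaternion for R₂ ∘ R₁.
-0.7901 + 0.1965i + 0.2491j - 0.5244k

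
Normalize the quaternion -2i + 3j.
-0.5547i + 0.8321j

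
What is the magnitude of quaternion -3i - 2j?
√13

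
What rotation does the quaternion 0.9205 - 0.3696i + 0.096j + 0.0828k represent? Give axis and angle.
axis = (-0.9459, 0.2457, 0.2119), θ = 46°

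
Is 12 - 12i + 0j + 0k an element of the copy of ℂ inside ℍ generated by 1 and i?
Yes. The quaternion 12 - 12i has j- and k-coefficients y = z = 0, so it lies in the complex subalgebra spanned by 1 and i.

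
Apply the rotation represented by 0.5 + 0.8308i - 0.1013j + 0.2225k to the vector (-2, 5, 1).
(-3.447, -3.382, 2.586)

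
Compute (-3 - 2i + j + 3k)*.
-3 + 2i - j - 3k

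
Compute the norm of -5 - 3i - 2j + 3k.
√47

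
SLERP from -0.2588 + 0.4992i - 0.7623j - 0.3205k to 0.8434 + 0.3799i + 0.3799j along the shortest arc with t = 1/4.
-0.4925 + 0.3008i - 0.77j - 0.2721k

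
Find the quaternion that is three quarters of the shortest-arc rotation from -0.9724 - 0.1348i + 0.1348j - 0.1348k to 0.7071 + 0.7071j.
-0.8473 - 0.0388i - 0.5283j - 0.0388k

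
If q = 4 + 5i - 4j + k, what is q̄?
4 - 5i + 4j - k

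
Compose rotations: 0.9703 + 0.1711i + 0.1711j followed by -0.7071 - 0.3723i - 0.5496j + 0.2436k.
-0.5284 - 0.5239i - 0.6126j + 0.2667k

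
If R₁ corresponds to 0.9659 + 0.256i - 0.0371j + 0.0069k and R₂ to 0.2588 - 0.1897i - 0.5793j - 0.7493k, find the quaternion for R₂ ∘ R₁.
0.2822 - 0.1488i - 0.7597j - 0.5666k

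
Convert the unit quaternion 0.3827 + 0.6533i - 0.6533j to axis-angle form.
axis = (√2/2, -√2/2, 0), θ = 3π/4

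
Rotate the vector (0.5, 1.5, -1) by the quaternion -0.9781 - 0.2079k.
(-0.153, 1.574, -1)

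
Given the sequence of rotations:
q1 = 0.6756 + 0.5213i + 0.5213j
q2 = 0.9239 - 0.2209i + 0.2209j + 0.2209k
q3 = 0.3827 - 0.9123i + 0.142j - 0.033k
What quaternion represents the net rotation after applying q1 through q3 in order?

q2 · q1 = 0.6242 + 0.2172i + 0.746j - 0.0811k
q3 · q2 · q1 = 0.3284 - 0.4732i + 0.293j - 0.7631k
0.3284 - 0.4732i + 0.293j - 0.7631k


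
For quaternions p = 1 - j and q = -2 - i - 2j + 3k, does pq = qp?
No: pq = -4 - 4i + 2k ≠ -4 + 2i + 4k = qp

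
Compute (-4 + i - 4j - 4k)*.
-4 - i + 4j + 4k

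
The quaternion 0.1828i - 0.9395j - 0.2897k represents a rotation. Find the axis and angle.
axis = (0.1828, -0.9395, -0.2897), θ = π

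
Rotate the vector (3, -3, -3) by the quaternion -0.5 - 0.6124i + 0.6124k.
(1.163, 1.5, -4.837)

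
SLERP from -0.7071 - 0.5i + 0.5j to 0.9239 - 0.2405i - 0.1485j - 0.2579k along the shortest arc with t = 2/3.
-0.9363 - 0.0157i + 0.297j + 0.1865k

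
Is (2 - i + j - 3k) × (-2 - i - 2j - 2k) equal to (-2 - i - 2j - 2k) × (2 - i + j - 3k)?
No: pq = -9 - 8i - 5j + 5k ≠ -9 + 8i - 7j - k = qp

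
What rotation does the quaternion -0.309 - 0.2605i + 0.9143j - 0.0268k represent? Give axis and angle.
axis = (-0.2739, 0.9613, -0.0282), θ = 216°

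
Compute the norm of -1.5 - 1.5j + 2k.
2.915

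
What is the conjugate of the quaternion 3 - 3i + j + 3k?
3 + 3i - j - 3k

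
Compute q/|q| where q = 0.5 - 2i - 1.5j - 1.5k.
0.169 - 0.6761i - 0.5071j - 0.5071k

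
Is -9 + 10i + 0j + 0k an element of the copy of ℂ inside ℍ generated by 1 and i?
Yes. The quaternion -9 + 10i has j- and k-coefficients y = z = 0, so it lies in the complex subalgebra spanned by 1 and i.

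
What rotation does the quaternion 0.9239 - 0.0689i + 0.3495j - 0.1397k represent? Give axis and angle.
axis = (-0.1801, 0.9134, -0.3651), θ = π/4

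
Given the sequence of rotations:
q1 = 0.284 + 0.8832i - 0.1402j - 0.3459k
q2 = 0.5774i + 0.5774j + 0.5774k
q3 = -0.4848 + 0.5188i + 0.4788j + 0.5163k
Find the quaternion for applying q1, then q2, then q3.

q2 · q1 = -0.2293 + 0.0452i + 0.8737j - 0.4269k
q3 · q2 · q1 = -0.1102 - 0.7964i - 0.2885j + 0.5202k
-0.1102 - 0.7964i - 0.2885j + 0.5202k


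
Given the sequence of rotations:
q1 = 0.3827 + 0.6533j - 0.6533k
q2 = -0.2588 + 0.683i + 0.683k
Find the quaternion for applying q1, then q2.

q2 · q1 = 0.3472 - 0.1848i + 0.2771j + 0.8767k
0.3472 - 0.1848i + 0.2771j + 0.8767k
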